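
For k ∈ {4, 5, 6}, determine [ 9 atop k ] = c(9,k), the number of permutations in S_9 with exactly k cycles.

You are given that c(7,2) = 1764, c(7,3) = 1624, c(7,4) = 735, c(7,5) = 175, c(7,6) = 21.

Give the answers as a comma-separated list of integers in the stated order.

r8: T_8,3=7×1624+1764=13132; T_8,4=7×735+1624=6769; T_8,5=7×175+735=1960; T_8,6=7×21+175=322
r9: T_9,4=8×6769+13132=67284; T_9,5=8×1960+6769=22449; T_9,6=8×322+1960=4536
Read c(9,4) = 67284, c(9,5) = 22449, c(9,6) = 4536.

67284, 22449, 4536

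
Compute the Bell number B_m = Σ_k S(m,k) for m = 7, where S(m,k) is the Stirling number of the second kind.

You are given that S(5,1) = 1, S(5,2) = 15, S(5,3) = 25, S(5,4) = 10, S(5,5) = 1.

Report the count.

r6: T_6,1=1×1+0=1; T_6,2=2×15+1=31; T_6,3=3×25+15=90; T_6,4=4×10+25=65; T_6,5=5×1+10=15; T_6,6=6×0+1=1
r7: T_7,1=1×1+0=1; T_7,2=2×31+1=63; T_7,3=3×90+31=301; T_7,4=4×65+90=350; T_7,5=5×15+65=140; T_7,6=6×1+15=21; T_7,7=7×0+1=1
B_7 = ΣS(7,k) = 1+63+301+350+140+21+1 = 877

877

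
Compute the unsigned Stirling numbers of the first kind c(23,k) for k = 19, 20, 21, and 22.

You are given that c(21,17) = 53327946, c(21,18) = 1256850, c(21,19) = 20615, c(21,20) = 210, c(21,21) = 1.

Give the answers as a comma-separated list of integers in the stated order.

116896626, 2240315, 30107, 253

r22: T_22,18=21×1256850+53327946=79721796; T_22,19=21×20615+1256850=1689765; T_22,20=21×210+20615=25025; T_22,21=21×1+210=231; T_22,22=21×0+1=1
r23: T_23,19=22×1689765+79721796=116896626; T_23,20=22×25025+1689765=2240315; T_23,21=22×231+25025=30107; T_23,22=22×1+231=253
Read c(23,19) = 116896626, c(23,20) = 2240315, c(23,21) = 30107, c(23,22) = 253.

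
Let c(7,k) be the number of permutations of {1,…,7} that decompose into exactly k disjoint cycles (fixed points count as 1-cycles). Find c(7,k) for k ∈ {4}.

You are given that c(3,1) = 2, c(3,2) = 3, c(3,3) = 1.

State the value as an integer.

735

r4: T_4,1=3×2+0=6; T_4,2=3×3+2=11; T_4,3=3×1+3=6; T_4,4=3×0+1=1
r5: T_5,2=4×11+6=50; T_5,3=4×6+11=35; T_5,4=4×1+6=10
r6: T_6,3=5×35+50=225; T_6,4=5×10+35=85
r7: T_7,4=6×85+225=735
Read c(7,4) = 735.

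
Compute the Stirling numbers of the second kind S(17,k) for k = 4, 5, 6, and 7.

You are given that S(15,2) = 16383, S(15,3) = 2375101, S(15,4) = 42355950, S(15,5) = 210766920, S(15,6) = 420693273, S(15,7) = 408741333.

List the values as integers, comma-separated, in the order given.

694337290, 5652751651, 17505749898, 25708104786

@16  (16,3):2375101·3+16383→7141686, (16,4):42355950·4+2375101→171798901, (16,5):210766920·5+42355950→1096190550, (16,6):420693273·6+210766920→2734926558, (16,7):408741333·7+420693273→3281882604
@17  (17,4):171798901·4+7141686→694337290, (17,5):1096190550·5+171798901→5652751651, (17,6):2734926558·6+1096190550→17505749898, (17,7):3281882604·7+2734926558→25708104786
Read S(17,4) = 694337290, S(17,5) = 5652751651, S(17,6) = 17505749898, S(17,7) = 25708104786.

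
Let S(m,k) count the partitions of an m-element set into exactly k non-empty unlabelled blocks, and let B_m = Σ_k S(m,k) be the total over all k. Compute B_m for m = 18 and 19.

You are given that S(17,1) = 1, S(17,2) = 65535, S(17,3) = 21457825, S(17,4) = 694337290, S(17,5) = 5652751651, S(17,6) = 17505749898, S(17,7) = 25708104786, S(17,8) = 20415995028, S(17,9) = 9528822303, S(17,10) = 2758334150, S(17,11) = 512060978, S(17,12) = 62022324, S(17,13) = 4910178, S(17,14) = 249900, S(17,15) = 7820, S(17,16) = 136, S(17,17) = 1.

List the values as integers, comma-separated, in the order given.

682076806159, 5832742205057

@18  (18,1):1·1+0→1, (18,2):65535·2+1→131071, (18,3):21457825·3+65535→64439010, (18,4):694337290·4+21457825→2798806985, (18,5):5652751651·5+694337290→28958095545, (18,6):17505749898·6+5652751651→110687251039, (18,7):25708104786·7+17505749898→197462483400, (18,8):20415995028·8+25708104786→189036065010, (18,9):9528822303·9+20415995028→106175395755, (18,10):2758334150·10+9528822303→37112163803, (18,11):512060978·11+2758334150→8391004908, (18,12):62022324·12+512060978→1256328866, (18,13):4910178·13+62022324→125854638, (18,14):249900·14+4910178→8408778, (18,15):7820·15+249900→367200, (18,16):136·16+7820→9996, (18,17):1·17+136→153, (18,18):0·18+1→1
@19  (19,1):1·1+0→1, (19,2):131071·2+1→262143, (19,3):64439010·3+131071→193448101, (19,4):2798806985·4+64439010→11259666950, (19,5):28958095545·5+2798806985→147589284710, (19,6):110687251039·6+28958095545→693081601779, (19,7):197462483400·7+110687251039→1492924634839, (19,8):189036065010·8+197462483400→1709751003480, (19,9):106175395755·9+189036065010→1144614626805, (19,10):37112163803·10+106175395755→477297033785, (19,11):8391004908·11+37112163803→129413217791, (19,12):1256328866·12+8391004908→23466951300, (19,13):125854638·13+1256328866→2892439160, (19,14):8408778·14+125854638→243577530, (19,15):367200·15+8408778→13916778, (19,16):9996·16+367200→527136, (19,17):153·17+9996→12597, (19,18):1·18+153→171, (19,19):0·19+1→1
B_18 = ΣS(18,k) = 1+131071+64439010+2798806985+28958095545+110687251039+197462483400+189036065010+106175395755+37112163803+8391004908+1256328866+125854638+8408778+367200+9996+153+1 = 682076806159
B_19 = ΣS(19,k) = 1+262143+193448101+11259666950+147589284710+693081601779+1492924634839+1709751003480+1144614626805+477297033785+129413217791+23466951300+2892439160+243577530+13916778+527136+12597+171+1 = 5832742205057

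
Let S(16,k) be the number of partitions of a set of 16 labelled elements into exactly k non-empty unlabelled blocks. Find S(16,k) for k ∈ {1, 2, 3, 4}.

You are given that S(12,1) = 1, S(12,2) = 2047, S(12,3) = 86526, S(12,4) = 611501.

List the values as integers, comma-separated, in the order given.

i=13: T(13,1)=0+1·1=1 | T(13,2)=1+2·2047=4095 | T(13,3)=2047+3·86526=261625 | T(13,4)=86526+4·611501=2532530
i=14: T(14,1)=0+1·1=1 | T(14,2)=1+2·4095=8191 | T(14,3)=4095+3·261625=788970 | T(14,4)=261625+4·2532530=10391745
i=15: T(15,1)=0+1·1=1 | T(15,2)=1+2·8191=16383 | T(15,3)=8191+3·788970=2375101 | T(15,4)=788970+4·10391745=42355950
i=16: T(16,1)=0+1·1=1 | T(16,2)=1+2·16383=32767 | T(16,3)=16383+3·2375101=7141686 | T(16,4)=2375101+4·42355950=171798901
Read S(16,1) = 1, S(16,2) = 32767, S(16,3) = 7141686, S(16,4) = 171798901.

1, 32767, 7141686, 171798901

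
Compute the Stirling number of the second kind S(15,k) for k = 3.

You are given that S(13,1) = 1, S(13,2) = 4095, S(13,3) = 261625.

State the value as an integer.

2375101

row 14: T[14][2]=2·4095+1=8191  T[14][3]=3·261625+4095=788970
row 15: T[15][3]=3·788970+8191=2375101
Read S(15,3) = 2375101.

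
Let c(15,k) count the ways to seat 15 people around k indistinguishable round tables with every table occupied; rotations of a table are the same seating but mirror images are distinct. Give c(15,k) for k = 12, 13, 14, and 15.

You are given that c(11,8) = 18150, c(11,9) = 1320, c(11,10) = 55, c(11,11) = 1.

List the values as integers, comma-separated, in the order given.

143325, 5005, 105, 1

[12] T[12,9]:11*1320+18150=32670 · T[12,10]:11*55+1320=1925 · T[12,11]:11*1+55=66 · T[12,12]:11*0+1=1
[13] T[13,10]:12*1925+32670=55770 · T[13,11]:12*66+1925=2717 · T[13,12]:12*1+66=78 · T[13,13]:12*0+1=1
[14] T[14,11]:13*2717+55770=91091 · T[14,12]:13*78+2717=3731 · T[14,13]:13*1+78=91 · T[14,14]:13*0+1=1
[15] T[15,12]:14*3731+91091=143325 · T[15,13]:14*91+3731=5005 · T[15,14]:14*1+91=105 · T[15,15]:14*0+1=1
Read c(15,12) = 143325, c(15,13) = 5005, c(15,14) = 105, c(15,15) = 1.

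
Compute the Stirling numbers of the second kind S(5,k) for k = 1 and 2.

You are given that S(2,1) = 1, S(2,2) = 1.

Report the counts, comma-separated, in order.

@3  (3,1):1·1+0→1, (3,2):1·2+1→3
@4  (4,1):1·1+0→1, (4,2):3·2+1→7
@5  (5,1):1·1+0→1, (5,2):7·2+1→15
Read S(5,1) = 1, S(5,2) = 15.

1, 15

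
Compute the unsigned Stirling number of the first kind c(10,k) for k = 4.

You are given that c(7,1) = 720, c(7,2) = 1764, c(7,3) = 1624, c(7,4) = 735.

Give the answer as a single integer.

723680

row 8: T[8][2]=7·1764+720=13068  T[8][3]=7·1624+1764=13132  T[8][4]=7·735+1624=6769
row 9: T[9][3]=8·13132+13068=118124  T[9][4]=8·6769+13132=67284
row 10: T[10][4]=9·67284+118124=723680
Read c(10,4) = 723680.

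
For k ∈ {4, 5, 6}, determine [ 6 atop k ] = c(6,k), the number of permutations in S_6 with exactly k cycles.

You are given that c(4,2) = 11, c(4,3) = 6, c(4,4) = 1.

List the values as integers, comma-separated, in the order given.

[5] T[5,3]:4*6+11=35 · T[5,4]:4*1+6=10 · T[5,5]:4*0+1=1
[6] T[6,4]:5*10+35=85 · T[6,5]:5*1+10=15 · T[6,6]:5*0+1=1
Read c(6,4) = 85, c(6,5) = 15, c(6,6) = 1.

85, 15, 1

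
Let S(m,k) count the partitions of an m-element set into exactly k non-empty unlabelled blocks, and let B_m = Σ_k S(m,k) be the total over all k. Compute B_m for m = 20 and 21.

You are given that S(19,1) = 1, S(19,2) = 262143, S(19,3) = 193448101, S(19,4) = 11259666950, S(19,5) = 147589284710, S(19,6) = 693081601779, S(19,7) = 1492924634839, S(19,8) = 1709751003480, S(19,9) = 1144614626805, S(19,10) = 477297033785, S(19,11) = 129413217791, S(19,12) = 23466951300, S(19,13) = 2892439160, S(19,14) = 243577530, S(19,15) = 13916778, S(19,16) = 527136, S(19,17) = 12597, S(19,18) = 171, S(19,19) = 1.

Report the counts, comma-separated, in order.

[20] T[20,1]:1*1+0=1 · T[20,2]:2*262143+1=524287 · T[20,3]:3*193448101+262143=580606446 · T[20,4]:4*11259666950+193448101=45232115901 · T[20,5]:5*147589284710+11259666950=749206090500 · T[20,6]:6*693081601779+147589284710=4306078895384 · T[20,7]:7*1492924634839+693081601779=11143554045652 · T[20,8]:8*1709751003480+1492924634839=15170932662679 · T[20,9]:9*1144614626805+1709751003480=12011282644725 · T[20,10]:10*477297033785+1144614626805=5917584964655 · T[20,11]:11*129413217791+477297033785=1900842429486 · T[20,12]:12*23466951300+129413217791=411016633391 · T[20,13]:13*2892439160+23466951300=61068660380 · T[20,14]:14*243577530+2892439160=6302524580 · T[20,15]:15*13916778+243577530=452329200 · T[20,16]:16*527136+13916778=22350954 · T[20,17]:17*12597+527136=741285 · T[20,18]:18*171+12597=15675 · T[20,19]:19*1+171=190 · T[20,20]:20*0+1=1
[21] T[21,1]:1*1+0=1 · T[21,2]:2*524287+1=1048575 · T[21,3]:3*580606446+524287=1742343625 · T[21,4]:4*45232115901+580606446=181509070050 · T[21,5]:5*749206090500+45232115901=3791262568401 · T[21,6]:6*4306078895384+749206090500=26585679462804 · T[21,7]:7*11143554045652+4306078895384=82310957214948 · T[21,8]:8*15170932662679+11143554045652=132511015347084 · T[21,9]:9*12011282644725+15170932662679=123272476465204 · T[21,10]:10*5917584964655+12011282644725=71187132291275 · T[21,11]:11*1900842429486+5917584964655=26826851689001 · T[21,12]:12*411016633391+1900842429486=6833042030178 · T[21,13]:13*61068660380+411016633391=1204909218331 · T[21,14]:14*6302524580+61068660380=149304004500 · T[21,15]:15*452329200+6302524580=13087462580 · T[21,16]:16*22350954+452329200=809944464 · T[21,17]:17*741285+22350954=34952799 · T[21,18]:18*15675+741285=1023435 · T[21,19]:19*190+15675=19285 · T[21,20]:20*1+190=210 · T[21,21]:21*0+1=1
B_20 = ΣS(20,k) = 1+524287+580606446+45232115901+749206090500+4306078895384+11143554045652+15170932662679+12011282644725+5917584964655+1900842429486+411016633391+61068660380+6302524580+452329200+22350954+741285+15675+190+1 = 51724158235372
B_21 = ΣS(21,k) = 1+1048575+1742343625+181509070050+3791262568401+26585679462804+82310957214948+132511015347084+123272476465204+71187132291275+26826851689001+6833042030178+1204909218331+149304004500+13087462580+809944464+34952799+1023435+19285+210+1 = 474869816156751

51724158235372, 474869816156751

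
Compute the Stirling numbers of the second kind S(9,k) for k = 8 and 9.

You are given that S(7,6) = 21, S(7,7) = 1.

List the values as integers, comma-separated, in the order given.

36, 1

r8: T_8,7=7×1+21=28; T_8,8=8×0+1=1
r9: T_9,8=8×1+28=36; T_9,9=9×0+1=1
Read S(9,8) = 36, S(9,9) = 1.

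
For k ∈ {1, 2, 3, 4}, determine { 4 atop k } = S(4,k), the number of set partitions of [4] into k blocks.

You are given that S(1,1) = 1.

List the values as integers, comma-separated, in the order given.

1, 7, 6, 1

i=2: T(2,1)=0+1·1=1 | T(2,2)=1+2·0=1
i=3: T(3,1)=0+1·1=1 | T(3,2)=1+2·1=3 | T(3,3)=1+3·0=1
i=4: T(4,1)=0+1·1=1 | T(4,2)=1+2·3=7 | T(4,3)=3+3·1=6 | T(4,4)=1+4·0=1
Read S(4,1) = 1, S(4,2) = 7, S(4,3) = 6, S(4,4) = 1.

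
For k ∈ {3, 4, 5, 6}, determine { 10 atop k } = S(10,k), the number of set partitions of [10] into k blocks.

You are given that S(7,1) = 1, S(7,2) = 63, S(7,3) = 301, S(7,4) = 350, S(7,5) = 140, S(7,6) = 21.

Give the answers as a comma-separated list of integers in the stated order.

9330, 34105, 42525, 22827

r8: T_8,1=1×1+0=1; T_8,2=2×63+1=127; T_8,3=3×301+63=966; T_8,4=4×350+301=1701; T_8,5=5×140+350=1050; T_8,6=6×21+140=266
r9: T_9,2=2×127+1=255; T_9,3=3×966+127=3025; T_9,4=4×1701+966=7770; T_9,5=5×1050+1701=6951; T_9,6=6×266+1050=2646
r10: T_10,3=3×3025+255=9330; T_10,4=4×7770+3025=34105; T_10,5=5×6951+7770=42525; T_10,6=6×2646+6951=22827
Read S(10,3) = 9330, S(10,4) = 34105, S(10,5) = 42525, S(10,6) = 22827.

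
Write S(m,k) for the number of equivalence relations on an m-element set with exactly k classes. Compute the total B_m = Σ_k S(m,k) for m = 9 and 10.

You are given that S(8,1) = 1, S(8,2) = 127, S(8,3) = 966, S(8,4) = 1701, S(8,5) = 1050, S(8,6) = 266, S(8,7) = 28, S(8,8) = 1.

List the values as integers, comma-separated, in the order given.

[9] T[9,1]:1*1+0=1 · T[9,2]:2*127+1=255 · T[9,3]:3*966+127=3025 · T[9,4]:4*1701+966=7770 · T[9,5]:5*1050+1701=6951 · T[9,6]:6*266+1050=2646 · T[9,7]:7*28+266=462 · T[9,8]:8*1+28=36 · T[9,9]:9*0+1=1
[10] T[10,1]:1*1+0=1 · T[10,2]:2*255+1=511 · T[10,3]:3*3025+255=9330 · T[10,4]:4*7770+3025=34105 · T[10,5]:5*6951+7770=42525 · T[10,6]:6*2646+6951=22827 · T[10,7]:7*462+2646=5880 · T[10,8]:8*36+462=750 · T[10,9]:9*1+36=45 · T[10,10]:10*0+1=1
B_9 = ΣS(9,k) = 1+255+3025+7770+6951+2646+462+36+1 = 21147
B_10 = ΣS(10,k) = 1+511+9330+34105+42525+22827+5880+750+45+1 = 115975

21147, 115975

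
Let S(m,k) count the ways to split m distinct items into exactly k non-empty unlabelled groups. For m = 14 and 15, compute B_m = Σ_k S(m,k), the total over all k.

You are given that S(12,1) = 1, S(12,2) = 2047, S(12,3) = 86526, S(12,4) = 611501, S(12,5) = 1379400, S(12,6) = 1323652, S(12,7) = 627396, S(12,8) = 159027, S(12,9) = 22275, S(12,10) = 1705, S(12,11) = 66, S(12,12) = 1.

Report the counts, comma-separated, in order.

190899322, 1382958545

r13: T_13,1=1×1+0=1; T_13,2=2×2047+1=4095; T_13,3=3×86526+2047=261625; T_13,4=4×611501+86526=2532530; T_13,5=5×1379400+611501=7508501; T_13,6=6×1323652+1379400=9321312; T_13,7=7×627396+1323652=5715424; T_13,8=8×159027+627396=1899612; T_13,9=9×22275+159027=359502; T_13,10=10×1705+22275=39325; T_13,11=11×66+1705=2431; T_13,12=12×1+66=78; T_13,13=13×0+1=1
r14: T_14,1=1×1+0=1; T_14,2=2×4095+1=8191; T_14,3=3×261625+4095=788970; T_14,4=4×2532530+261625=10391745; T_14,5=5×7508501+2532530=40075035; T_14,6=6×9321312+7508501=63436373; T_14,7=7×5715424+9321312=49329280; T_14,8=8×1899612+5715424=20912320; T_14,9=9×359502+1899612=5135130; T_14,10=10×39325+359502=752752; T_14,11=11×2431+39325=66066; T_14,12=12×78+2431=3367; T_14,13=13×1+78=91; T_14,14=14×0+1=1
r15: T_15,1=1×1+0=1; T_15,2=2×8191+1=16383; T_15,3=3×788970+8191=2375101; T_15,4=4×10391745+788970=42355950; T_15,5=5×40075035+10391745=210766920; T_15,6=6×63436373+40075035=420693273; T_15,7=7×49329280+63436373=408741333; T_15,8=8×20912320+49329280=216627840; T_15,9=9×5135130+20912320=67128490; T_15,10=10×752752+5135130=12662650; T_15,11=11×66066+752752=1479478; T_15,12=12×3367+66066=106470; T_15,13=13×91+3367=4550; T_15,14=14×1+91=105; T_15,15=15×0+1=1
B_14 = ΣS(14,k) = 1+8191+788970+10391745+40075035+63436373+49329280+20912320+5135130+752752+66066+3367+91+1 = 190899322
B_15 = ΣS(15,k) = 1+16383+2375101+42355950+210766920+420693273+408741333+216627840+67128490+12662650+1479478+106470+4550+105+1 = 1382958545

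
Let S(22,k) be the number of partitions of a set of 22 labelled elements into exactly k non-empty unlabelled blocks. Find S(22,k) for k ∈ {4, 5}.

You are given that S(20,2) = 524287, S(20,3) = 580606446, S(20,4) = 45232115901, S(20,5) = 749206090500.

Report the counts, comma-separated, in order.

727778623825, 19137821912055

[21] T[21,3]:3*580606446+524287=1742343625 · T[21,4]:4*45232115901+580606446=181509070050 · T[21,5]:5*749206090500+45232115901=3791262568401
[22] T[22,4]:4*181509070050+1742343625=727778623825 · T[22,5]:5*3791262568401+181509070050=19137821912055
Read S(22,4) = 727778623825, S(22,5) = 19137821912055.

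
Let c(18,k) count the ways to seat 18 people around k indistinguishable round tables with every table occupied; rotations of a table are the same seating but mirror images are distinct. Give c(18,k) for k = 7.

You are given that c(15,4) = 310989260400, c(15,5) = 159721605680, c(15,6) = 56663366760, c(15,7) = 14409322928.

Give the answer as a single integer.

110228466184200

@16  (16,5):159721605680·15+310989260400→2706813345600, (16,6):56663366760·15+159721605680→1009672107080, (16,7):14409322928·15+56663366760→272803210680
@17  (17,6):1009672107080·16+2706813345600→18861567058880, (17,7):272803210680·16+1009672107080→5374523477960
@18  (18,7):5374523477960·17+18861567058880→110228466184200
Read c(18,7) = 110228466184200.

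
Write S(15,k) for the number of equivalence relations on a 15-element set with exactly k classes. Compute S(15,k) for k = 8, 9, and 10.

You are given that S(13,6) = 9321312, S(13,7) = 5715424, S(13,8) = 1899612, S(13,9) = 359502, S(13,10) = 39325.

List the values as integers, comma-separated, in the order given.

@14  (14,7):5715424·7+9321312→49329280, (14,8):1899612·8+5715424→20912320, (14,9):359502·9+1899612→5135130, (14,10):39325·10+359502→752752
@15  (15,8):20912320·8+49329280→216627840, (15,9):5135130·9+20912320→67128490, (15,10):752752·10+5135130→12662650
Read S(15,8) = 216627840, S(15,9) = 67128490, S(15,10) = 12662650.

216627840, 67128490, 12662650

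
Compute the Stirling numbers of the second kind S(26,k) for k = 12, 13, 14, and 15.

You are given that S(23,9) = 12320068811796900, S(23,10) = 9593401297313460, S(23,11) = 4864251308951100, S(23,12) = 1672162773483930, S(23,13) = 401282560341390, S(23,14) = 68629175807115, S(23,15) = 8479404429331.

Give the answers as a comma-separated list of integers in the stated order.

@24  (24,10):9593401297313460·10+12320068811796900→108254081784931500, (24,11):4864251308951100·11+9593401297313460→63100165695775560, (24,12):1672162773483930·12+4864251308951100→24930204590758260, (24,13):401282560341390·13+1672162773483930→6888836057922000, (24,14):68629175807115·14+401282560341390→1362091021641000, (24,15):8479404429331·15+68629175807115→195820242247080
@25  (25,11):63100165695775560·11+108254081784931500→802355904438462660, (25,12):24930204590758260·12+63100165695775560→362262620784874680, (25,13):6888836057922000·13+24930204590758260→114485073343744260, (25,14):1362091021641000·14+6888836057922000→25958110360896000, (25,15):195820242247080·15+1362091021641000→4299394655347200
@26  (26,12):362262620784874680·12+802355904438462660→5149507353856958820, (26,13):114485073343744260·13+362262620784874680→1850568574253550060, (26,14):25958110360896000·14+114485073343744260→477898618396288260, (26,15):4299394655347200·15+25958110360896000→90449030191104000
Read S(26,12) = 5149507353856958820, S(26,13) = 1850568574253550060, S(26,14) = 477898618396288260, S(26,15) = 90449030191104000.

5149507353856958820, 1850568574253550060, 477898618396288260, 90449030191104000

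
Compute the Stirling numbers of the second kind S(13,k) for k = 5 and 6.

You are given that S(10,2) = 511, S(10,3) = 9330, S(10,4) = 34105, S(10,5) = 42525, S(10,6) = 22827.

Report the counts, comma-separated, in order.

[11] T[11,3]:3*9330+511=28501 · T[11,4]:4*34105+9330=145750 · T[11,5]:5*42525+34105=246730 · T[11,6]:6*22827+42525=179487
[12] T[12,4]:4*145750+28501=611501 · T[12,5]:5*246730+145750=1379400 · T[12,6]:6*179487+246730=1323652
[13] T[13,5]:5*1379400+611501=7508501 · T[13,6]:6*1323652+1379400=9321312
Read S(13,5) = 7508501, S(13,6) = 9321312.

7508501, 9321312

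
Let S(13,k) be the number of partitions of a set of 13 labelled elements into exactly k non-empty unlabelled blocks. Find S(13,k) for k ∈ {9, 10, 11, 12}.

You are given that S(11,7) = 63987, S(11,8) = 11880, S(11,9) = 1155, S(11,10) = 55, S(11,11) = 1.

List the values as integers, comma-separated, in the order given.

@12  (12,8):11880·8+63987→159027, (12,9):1155·9+11880→22275, (12,10):55·10+1155→1705, (12,11):1·11+55→66, (12,12):0·12+1→1
@13  (13,9):22275·9+159027→359502, (13,10):1705·10+22275→39325, (13,11):66·11+1705→2431, (13,12):1·12+66→78
Read S(13,9) = 359502, S(13,10) = 39325, S(13,11) = 2431, S(13,12) = 78.

359502, 39325, 2431, 78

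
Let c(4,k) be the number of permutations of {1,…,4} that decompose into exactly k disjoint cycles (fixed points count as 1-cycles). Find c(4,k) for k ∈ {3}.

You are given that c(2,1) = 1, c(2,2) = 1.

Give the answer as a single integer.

i=3: T(3,2)=1+2·1=3 | T(3,3)=1+2·0=1
i=4: T(4,3)=3+3·1=6
Read c(4,3) = 6.

6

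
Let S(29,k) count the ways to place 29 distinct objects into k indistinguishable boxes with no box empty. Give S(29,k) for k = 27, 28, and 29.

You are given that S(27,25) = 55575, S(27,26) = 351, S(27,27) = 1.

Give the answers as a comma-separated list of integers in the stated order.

@28  (28,26):351·26+55575→64701, (28,27):1·27+351→378, (28,28):0·28+1→1
@29  (29,27):378·27+64701→74907, (29,28):1·28+378→406, (29,29):0·29+1→1
Read S(29,27) = 74907, S(29,28) = 406, S(29,29) = 1.

74907, 406, 1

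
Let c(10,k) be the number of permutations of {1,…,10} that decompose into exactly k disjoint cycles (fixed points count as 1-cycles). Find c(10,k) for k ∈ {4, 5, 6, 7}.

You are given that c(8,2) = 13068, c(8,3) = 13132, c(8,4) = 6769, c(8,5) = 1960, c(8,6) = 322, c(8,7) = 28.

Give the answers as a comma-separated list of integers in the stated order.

r9: T_9,3=8×13132+13068=118124; T_9,4=8×6769+13132=67284; T_9,5=8×1960+6769=22449; T_9,6=8×322+1960=4536; T_9,7=8×28+322=546
r10: T_10,4=9×67284+118124=723680; T_10,5=9×22449+67284=269325; T_10,6=9×4536+22449=63273; T_10,7=9×546+4536=9450
Read c(10,4) = 723680, c(10,5) = 269325, c(10,6) = 63273, c(10,7) = 9450.

723680, 269325, 63273, 9450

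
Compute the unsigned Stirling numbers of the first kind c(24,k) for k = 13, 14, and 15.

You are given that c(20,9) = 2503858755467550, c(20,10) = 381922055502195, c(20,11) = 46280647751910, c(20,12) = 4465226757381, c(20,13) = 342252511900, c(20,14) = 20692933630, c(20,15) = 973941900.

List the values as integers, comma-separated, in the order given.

413356714301314056, 34701806448704206, 2406046038644556

[21] T[21,10]:20*381922055502195+2503858755467550=10142299865511450 · T[21,11]:20*46280647751910+381922055502195=1307535010540395 · T[21,12]:20*4465226757381+46280647751910=135585182899530 · T[21,13]:20*342252511900+4465226757381=11310276995381 · T[21,14]:20*20692933630+342252511900=756111184500 · T[21,15]:20*973941900+20692933630=40171771630
[22] T[22,11]:21*1307535010540395+10142299865511450=37600535086859745 · T[22,12]:21*135585182899530+1307535010540395=4154823851430525 · T[22,13]:21*11310276995381+135585182899530=373100999802531 · T[22,14]:21*756111184500+11310276995381=27188611869881 · T[22,15]:21*40171771630+756111184500=1599718388730
[23] T[23,12]:22*4154823851430525+37600535086859745=129006659818331295 · T[23,13]:22*373100999802531+4154823851430525=12363045847086207 · T[23,14]:22*27188611869881+373100999802531=971250460939913 · T[23,15]:22*1599718388730+27188611869881=62382416421941
[24] T[24,13]:23*12363045847086207+129006659818331295=413356714301314056 · T[24,14]:23*971250460939913+12363045847086207=34701806448704206 · T[24,15]:23*62382416421941+971250460939913=2406046038644556
Read c(24,13) = 413356714301314056, c(24,14) = 34701806448704206, c(24,15) = 2406046038644556.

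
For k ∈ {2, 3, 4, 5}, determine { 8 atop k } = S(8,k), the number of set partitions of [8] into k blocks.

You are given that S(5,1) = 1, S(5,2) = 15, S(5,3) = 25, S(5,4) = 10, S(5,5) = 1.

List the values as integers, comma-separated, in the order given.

127, 966, 1701, 1050

@6  (6,1):1·1+0→1, (6,2):15·2+1→31, (6,3):25·3+15→90, (6,4):10·4+25→65, (6,5):1·5+10→15
@7  (7,1):1·1+0→1, (7,2):31·2+1→63, (7,3):90·3+31→301, (7,4):65·4+90→350, (7,5):15·5+65→140
@8  (8,2):63·2+1→127, (8,3):301·3+63→966, (8,4):350·4+301→1701, (8,5):140·5+350→1050
Read S(8,2) = 127, S(8,3) = 966, S(8,4) = 1701, S(8,5) = 1050.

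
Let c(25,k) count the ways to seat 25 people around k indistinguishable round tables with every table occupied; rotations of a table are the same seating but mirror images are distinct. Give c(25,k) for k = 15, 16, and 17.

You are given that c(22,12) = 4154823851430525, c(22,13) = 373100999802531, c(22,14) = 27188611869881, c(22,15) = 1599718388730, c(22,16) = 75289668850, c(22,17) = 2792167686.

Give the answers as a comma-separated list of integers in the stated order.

@23  (23,13):373100999802531·22+4154823851430525→12363045847086207, (23,14):27188611869881·22+373100999802531→971250460939913, (23,15):1599718388730·22+27188611869881→62382416421941, (23,16):75289668850·22+1599718388730→3256091103430, (23,17):2792167686·22+75289668850→136717357942
@24  (24,14):971250460939913·23+12363045847086207→34701806448704206, (24,15):62382416421941·23+971250460939913→2406046038644556, (24,16):3256091103430·23+62382416421941→137272511800831, (24,17):136717357942·23+3256091103430→6400590336096
@25  (25,15):2406046038644556·24+34701806448704206→92446911376173550, (25,16):137272511800831·24+2406046038644556→5700586321864500, (25,17):6400590336096·24+137272511800831→290886679867135
Read c(25,15) = 92446911376173550, c(25,16) = 5700586321864500, c(25,17) = 290886679867135.

92446911376173550, 5700586321864500, 290886679867135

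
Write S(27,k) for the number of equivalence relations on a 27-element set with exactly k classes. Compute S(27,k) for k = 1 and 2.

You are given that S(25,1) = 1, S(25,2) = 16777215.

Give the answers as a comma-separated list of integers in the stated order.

[26] T[26,1]:1*1+0=1 · T[26,2]:2*16777215+1=33554431
[27] T[27,1]:1*1+0=1 · T[27,2]:2*33554431+1=67108863
Read S(27,1) = 1, S(27,2) = 67108863.

1, 67108863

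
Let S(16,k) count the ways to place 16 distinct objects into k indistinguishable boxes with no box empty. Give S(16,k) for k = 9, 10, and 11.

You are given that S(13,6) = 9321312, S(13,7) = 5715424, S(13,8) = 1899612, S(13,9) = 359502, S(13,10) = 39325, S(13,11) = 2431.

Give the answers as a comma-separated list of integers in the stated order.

r14: T_14,7=7×5715424+9321312=49329280; T_14,8=8×1899612+5715424=20912320; T_14,9=9×359502+1899612=5135130; T_14,10=10×39325+359502=752752; T_14,11=11×2431+39325=66066
r15: T_15,8=8×20912320+49329280=216627840; T_15,9=9×5135130+20912320=67128490; T_15,10=10×752752+5135130=12662650; T_15,11=11×66066+752752=1479478
r16: T_16,9=9×67128490+216627840=820784250; T_16,10=10×12662650+67128490=193754990; T_16,11=11×1479478+12662650=28936908
Read S(16,9) = 820784250, S(16,10) = 193754990, S(16,11) = 28936908.

820784250, 193754990, 28936908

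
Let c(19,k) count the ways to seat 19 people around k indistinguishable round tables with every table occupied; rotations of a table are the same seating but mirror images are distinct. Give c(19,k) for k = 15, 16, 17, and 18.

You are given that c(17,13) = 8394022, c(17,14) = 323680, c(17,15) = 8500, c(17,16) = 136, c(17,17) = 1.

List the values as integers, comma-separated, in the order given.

i=18: T(18,14)=8394022+17·323680=13896582 | T(18,15)=323680+17·8500=468180 | T(18,16)=8500+17·136=10812 | T(18,17)=136+17·1=153 | T(18,18)=1+17·0=1
i=19: T(19,15)=13896582+18·468180=22323822 | T(19,16)=468180+18·10812=662796 | T(19,17)=10812+18·153=13566 | T(19,18)=153+18·1=171
Read c(19,15) = 22323822, c(19,16) = 662796, c(19,17) = 13566, c(19,18) = 171.

22323822, 662796, 13566, 171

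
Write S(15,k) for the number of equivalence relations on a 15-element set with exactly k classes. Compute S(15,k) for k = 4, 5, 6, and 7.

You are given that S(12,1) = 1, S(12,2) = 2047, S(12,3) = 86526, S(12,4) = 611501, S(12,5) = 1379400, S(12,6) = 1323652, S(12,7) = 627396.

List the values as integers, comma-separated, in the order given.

42355950, 210766920, 420693273, 408741333

i=13: T(13,2)=1+2·2047=4095 | T(13,3)=2047+3·86526=261625 | T(13,4)=86526+4·611501=2532530 | T(13,5)=611501+5·1379400=7508501 | T(13,6)=1379400+6·1323652=9321312 | T(13,7)=1323652+7·627396=5715424
i=14: T(14,3)=4095+3·261625=788970 | T(14,4)=261625+4·2532530=10391745 | T(14,5)=2532530+5·7508501=40075035 | T(14,6)=7508501+6·9321312=63436373 | T(14,7)=9321312+7·5715424=49329280
i=15: T(15,4)=788970+4·10391745=42355950 | T(15,5)=10391745+5·40075035=210766920 | T(15,6)=40075035+6·63436373=420693273 | T(15,7)=63436373+7·49329280=408741333
Read S(15,4) = 42355950, S(15,5) = 210766920, S(15,6) = 420693273, S(15,7) = 408741333.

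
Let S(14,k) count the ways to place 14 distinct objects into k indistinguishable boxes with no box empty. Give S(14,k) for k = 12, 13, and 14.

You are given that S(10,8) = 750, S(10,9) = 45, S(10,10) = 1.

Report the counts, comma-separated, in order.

@11  (11,9):45·9+750→1155, (11,10):1·10+45→55, (11,11):0·11+1→1
@12  (12,10):55·10+1155→1705, (12,11):1·11+55→66, (12,12):0·12+1→1
@13  (13,11):66·11+1705→2431, (13,12):1·12+66→78, (13,13):0·13+1→1
@14  (14,12):78·12+2431→3367, (14,13):1·13+78→91, (14,14):0·14+1→1
Read S(14,12) = 3367, S(14,13) = 91, S(14,14) = 1.

3367, 91, 1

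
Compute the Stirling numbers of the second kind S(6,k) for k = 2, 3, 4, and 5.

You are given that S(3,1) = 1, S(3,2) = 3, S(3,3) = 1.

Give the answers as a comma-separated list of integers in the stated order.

31, 90, 65, 15

r4: T_4,1=1×1+0=1; T_4,2=2×3+1=7; T_4,3=3×1+3=6; T_4,4=4×0+1=1
r5: T_5,1=1×1+0=1; T_5,2=2×7+1=15; T_5,3=3×6+7=25; T_5,4=4×1+6=10; T_5,5=5×0+1=1
r6: T_6,2=2×15+1=31; T_6,3=3×25+15=90; T_6,4=4×10+25=65; T_6,5=5×1+10=15
Read S(6,2) = 31, S(6,3) = 90, S(6,4) = 65, S(6,5) = 15.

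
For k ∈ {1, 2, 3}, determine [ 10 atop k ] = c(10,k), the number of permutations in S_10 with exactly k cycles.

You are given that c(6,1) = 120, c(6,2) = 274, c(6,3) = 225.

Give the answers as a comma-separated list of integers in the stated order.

r7: T_7,1=6×120+0=720; T_7,2=6×274+120=1764; T_7,3=6×225+274=1624
r8: T_8,1=7×720+0=5040; T_8,2=7×1764+720=13068; T_8,3=7×1624+1764=13132
r9: T_9,1=8×5040+0=40320; T_9,2=8×13068+5040=109584; T_9,3=8×13132+13068=118124
r10: T_10,1=9×40320+0=362880; T_10,2=9×109584+40320=1026576; T_10,3=9×118124+109584=1172700
Read c(10,1) = 362880, c(10,2) = 1026576, c(10,3) = 1172700.

362880, 1026576, 1172700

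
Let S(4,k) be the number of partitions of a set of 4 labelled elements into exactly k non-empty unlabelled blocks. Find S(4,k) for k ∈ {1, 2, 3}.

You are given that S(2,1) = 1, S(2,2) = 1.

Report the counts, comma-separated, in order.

[3] T[3,1]:1*1+0=1 · T[3,2]:2*1+1=3 · T[3,3]:3*0+1=1
[4] T[4,1]:1*1+0=1 · T[4,2]:2*3+1=7 · T[4,3]:3*1+3=6
Read S(4,1) = 1, S(4,2) = 7, S(4,3) = 6.

1, 7, 6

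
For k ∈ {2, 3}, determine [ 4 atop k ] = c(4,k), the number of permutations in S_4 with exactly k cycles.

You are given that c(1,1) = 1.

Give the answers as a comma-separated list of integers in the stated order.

i=2: T(2,1)=0+1·1=1 | T(2,2)=1+1·0=1
i=3: T(3,1)=0+2·1=2 | T(3,2)=1+2·1=3 | T(3,3)=1+2·0=1
i=4: T(4,2)=2+3·3=11 | T(4,3)=3+3·1=6
Read c(4,2) = 11, c(4,3) = 6.

11, 6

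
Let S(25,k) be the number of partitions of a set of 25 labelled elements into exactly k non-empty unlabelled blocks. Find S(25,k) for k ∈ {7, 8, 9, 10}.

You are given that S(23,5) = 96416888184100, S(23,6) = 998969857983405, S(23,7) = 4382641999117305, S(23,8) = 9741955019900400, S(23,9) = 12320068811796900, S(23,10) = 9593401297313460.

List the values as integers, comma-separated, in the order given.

row 24: T[24][6]=6·998969857983405+96416888184100=6090236036084530  T[24][7]=7·4382641999117305+998969857983405=31677463851804540  T[24][8]=8·9741955019900400+4382641999117305=82318282158320505  T[24][9]=9·12320068811796900+9741955019900400=120622574326072500  T[24][10]=10·9593401297313460+12320068811796900=108254081784931500
row 25: T[25][7]=7·31677463851804540+6090236036084530=227832482998716310  T[25][8]=8·82318282158320505+31677463851804540=690223721118368580  T[25][9]=9·120622574326072500+82318282158320505=1167921451092973005  T[25][10]=10·108254081784931500+120622574326072500=1203163392175387500
Read S(25,7) = 227832482998716310, S(25,8) = 690223721118368580, S(25,9) = 1167921451092973005, S(25,10) = 1203163392175387500.

227832482998716310, 690223721118368580, 1167921451092973005, 1203163392175387500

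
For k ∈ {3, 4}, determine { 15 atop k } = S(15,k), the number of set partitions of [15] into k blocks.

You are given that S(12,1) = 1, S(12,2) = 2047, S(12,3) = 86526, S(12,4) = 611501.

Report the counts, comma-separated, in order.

row 13: T[13][1]=1·1+0=1  T[13][2]=2·2047+1=4095  T[13][3]=3·86526+2047=261625  T[13][4]=4·611501+86526=2532530
row 14: T[14][2]=2·4095+1=8191  T[14][3]=3·261625+4095=788970  T[14][4]=4·2532530+261625=10391745
row 15: T[15][3]=3·788970+8191=2375101  T[15][4]=4·10391745+788970=42355950
Read S(15,3) = 2375101, S(15,4) = 42355950.

2375101, 42355950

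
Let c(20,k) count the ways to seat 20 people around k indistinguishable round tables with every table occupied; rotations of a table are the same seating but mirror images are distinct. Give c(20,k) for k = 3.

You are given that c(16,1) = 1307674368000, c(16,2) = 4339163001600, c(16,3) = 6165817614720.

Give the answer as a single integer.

668609730341153280

i=17: T(17,1)=0+16·1307674368000=20922789888000 | T(17,2)=1307674368000+16·4339163001600=70734282393600 | T(17,3)=4339163001600+16·6165817614720=102992244837120
i=18: T(18,1)=0+17·20922789888000=355687428096000 | T(18,2)=20922789888000+17·70734282393600=1223405590579200 | T(18,3)=70734282393600+17·102992244837120=1821602444624640
i=19: T(19,2)=355687428096000+18·1223405590579200=22376988058521600 | T(19,3)=1223405590579200+18·1821602444624640=34012249593822720
i=20: T(20,3)=22376988058521600+19·34012249593822720=668609730341153280
Read c(20,3) = 668609730341153280.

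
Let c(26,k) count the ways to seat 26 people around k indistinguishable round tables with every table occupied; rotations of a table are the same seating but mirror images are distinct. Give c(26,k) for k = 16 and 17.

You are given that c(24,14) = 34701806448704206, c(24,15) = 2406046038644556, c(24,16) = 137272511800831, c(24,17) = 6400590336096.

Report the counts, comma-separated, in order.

i=25: T(25,15)=34701806448704206+24·2406046038644556=92446911376173550 | T(25,16)=2406046038644556+24·137272511800831=5700586321864500 | T(25,17)=137272511800831+24·6400590336096=290886679867135
i=26: T(26,16)=92446911376173550+25·5700586321864500=234961569422786050 | T(26,17)=5700586321864500+25·290886679867135=12972753318542875
Read c(26,16) = 234961569422786050, c(26,17) = 12972753318542875.

234961569422786050, 12972753318542875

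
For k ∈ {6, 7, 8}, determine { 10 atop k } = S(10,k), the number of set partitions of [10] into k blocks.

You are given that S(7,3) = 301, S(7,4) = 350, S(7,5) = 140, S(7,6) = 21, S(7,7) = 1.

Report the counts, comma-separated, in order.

r8: T_8,4=4×350+301=1701; T_8,5=5×140+350=1050; T_8,6=6×21+140=266; T_8,7=7×1+21=28; T_8,8=8×0+1=1
r9: T_9,5=5×1050+1701=6951; T_9,6=6×266+1050=2646; T_9,7=7×28+266=462; T_9,8=8×1+28=36
r10: T_10,6=6×2646+6951=22827; T_10,7=7×462+2646=5880; T_10,8=8×36+462=750
Read S(10,6) = 22827, S(10,7) = 5880, S(10,8) = 750.

22827, 5880, 750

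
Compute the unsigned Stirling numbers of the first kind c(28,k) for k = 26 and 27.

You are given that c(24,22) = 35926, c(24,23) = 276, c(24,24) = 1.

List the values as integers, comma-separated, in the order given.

67977, 378

i=25: T(25,23)=35926+24·276=42550 | T(25,24)=276+24·1=300 | T(25,25)=1+24·0=1
i=26: T(26,24)=42550+25·300=50050 | T(26,25)=300+25·1=325 | T(26,26)=1+25·0=1
i=27: T(27,25)=50050+26·325=58500 | T(27,26)=325+26·1=351 | T(27,27)=1+26·0=1
i=28: T(28,26)=58500+27·351=67977 | T(28,27)=351+27·1=378
Read c(28,26) = 67977, c(28,27) = 378.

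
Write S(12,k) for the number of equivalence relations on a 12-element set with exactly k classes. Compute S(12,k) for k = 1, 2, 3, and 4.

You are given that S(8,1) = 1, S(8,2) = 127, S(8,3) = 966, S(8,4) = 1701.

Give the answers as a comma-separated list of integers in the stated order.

1, 2047, 86526, 611501

r9: T_9,1=1×1+0=1; T_9,2=2×127+1=255; T_9,3=3×966+127=3025; T_9,4=4×1701+966=7770
r10: T_10,1=1×1+0=1; T_10,2=2×255+1=511; T_10,3=3×3025+255=9330; T_10,4=4×7770+3025=34105
r11: T_11,1=1×1+0=1; T_11,2=2×511+1=1023; T_11,3=3×9330+511=28501; T_11,4=4×34105+9330=145750
r12: T_12,1=1×1+0=1; T_12,2=2×1023+1=2047; T_12,3=3×28501+1023=86526; T_12,4=4×145750+28501=611501
Read S(12,1) = 1, S(12,2) = 2047, S(12,3) = 86526, S(12,4) = 611501.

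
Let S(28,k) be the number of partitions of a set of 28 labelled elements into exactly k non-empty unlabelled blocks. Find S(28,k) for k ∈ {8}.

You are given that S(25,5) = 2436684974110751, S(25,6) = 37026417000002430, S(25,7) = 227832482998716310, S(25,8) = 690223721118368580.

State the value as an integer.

392678226281361931131

@26  (26,6):37026417000002430·6+2436684974110751→224595186974125331, (26,7):227832482998716310·7+37026417000002430→1631853797991016600, (26,8):690223721118368580·8+227832482998716310→5749622251945664950
@27  (27,7):1631853797991016600·7+224595186974125331→11647571772911241531, (27,8):5749622251945664950·8+1631853797991016600→47628831813556336200
@28  (28,8):47628831813556336200·8+11647571772911241531→392678226281361931131
Read S(28,8) = 392678226281361931131.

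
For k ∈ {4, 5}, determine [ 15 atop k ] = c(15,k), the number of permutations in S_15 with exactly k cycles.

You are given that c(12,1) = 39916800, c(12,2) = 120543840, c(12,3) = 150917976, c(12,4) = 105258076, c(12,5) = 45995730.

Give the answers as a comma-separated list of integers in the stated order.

310989260400, 159721605680

[13] T[13,2]:12*120543840+39916800=1486442880 · T[13,3]:12*150917976+120543840=1931559552 · T[13,4]:12*105258076+150917976=1414014888 · T[13,5]:12*45995730+105258076=657206836
[14] T[14,3]:13*1931559552+1486442880=26596717056 · T[14,4]:13*1414014888+1931559552=20313753096 · T[14,5]:13*657206836+1414014888=9957703756
[15] T[15,4]:14*20313753096+26596717056=310989260400 · T[15,5]:14*9957703756+20313753096=159721605680
Read c(15,4) = 310989260400, c(15,5) = 159721605680.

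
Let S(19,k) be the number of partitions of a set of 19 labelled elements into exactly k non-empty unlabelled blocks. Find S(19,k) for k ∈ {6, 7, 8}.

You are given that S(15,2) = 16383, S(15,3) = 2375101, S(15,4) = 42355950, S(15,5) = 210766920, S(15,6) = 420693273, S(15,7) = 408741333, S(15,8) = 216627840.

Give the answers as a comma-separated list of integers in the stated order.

693081601779, 1492924634839, 1709751003480

[16] T[16,3]:3*2375101+16383=7141686 · T[16,4]:4*42355950+2375101=171798901 · T[16,5]:5*210766920+42355950=1096190550 · T[16,6]:6*420693273+210766920=2734926558 · T[16,7]:7*408741333+420693273=3281882604 · T[16,8]:8*216627840+408741333=2141764053
[17] T[17,4]:4*171798901+7141686=694337290 · T[17,5]:5*1096190550+171798901=5652751651 · T[17,6]:6*2734926558+1096190550=17505749898 · T[17,7]:7*3281882604+2734926558=25708104786 · T[17,8]:8*2141764053+3281882604=20415995028
[18] T[18,5]:5*5652751651+694337290=28958095545 · T[18,6]:6*17505749898+5652751651=110687251039 · T[18,7]:7*25708104786+17505749898=197462483400 · T[18,8]:8*20415995028+25708104786=189036065010
[19] T[19,6]:6*110687251039+28958095545=693081601779 · T[19,7]:7*197462483400+110687251039=1492924634839 · T[19,8]:8*189036065010+197462483400=1709751003480
Read S(19,6) = 693081601779, S(19,7) = 1492924634839, S(19,8) = 1709751003480.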